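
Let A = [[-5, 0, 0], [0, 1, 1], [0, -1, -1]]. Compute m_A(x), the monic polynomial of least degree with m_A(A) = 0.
The characteristic polynomial factors as x^2(x + 5). The minimal polynomial is ∏(x - λ)^{k_λ} where k_λ is the size of the largest Jordan block at λ.

For λ = -5: rank(A + 5I) = 2, and the largest Jordan block has size 1 (the smallest k with rank((A + 5I)^k) = rank((A + 5I)^(k+1))).
For λ = 0: rank(A) = 2, and the largest Jordan block has size 2 (the smallest k with rank(A^k) = rank(A^(k+1))).

So m_A(x) = x^2(x + 5).

m_A(x) = x^2(x + 5)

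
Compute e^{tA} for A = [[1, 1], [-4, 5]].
e^{tA} = [[(1 - 2*t)*e^{3*t}, t*e^{3*t}], [-4*t*e^{3*t}, (2*t + 1)*e^{3*t}]]

A has Jordan form J = [[3, 1], [0, 3]] with A = PJP^{-1}, so e^{tA} = P e^{tJ} P^{-1}.

For a Jordan block J_k(λ), e^{tJ_k(λ)} = e^{λt} · (I + tN + t^2 N^2/2! + ... + t^{k-1} N^{k-1}/(k-1)!) where N is the nilpotent superdiagonal part.

Assembling the blocks and conjugating back gives the entries of e^{tA} as shown above.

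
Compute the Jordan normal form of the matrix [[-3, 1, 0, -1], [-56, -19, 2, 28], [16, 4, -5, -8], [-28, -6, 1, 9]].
The characteristic polynomial is det(xI - A) = (x + 3)(x + 5)^3, so the eigenvalues are -5 (algebraic multiplicity 3), -3 (algebraic multiplicity 1).

For λ = -5: rank(A + 5I) = 3, rank((A + 5I)^2) = 2, rank((A + 5I)^3) = 1. The eigenspace has dimension 4 - 3 = 1, so there is 1 Jordan block; the rank sequence gives block sizes [3].

For λ = -3: algebraic multiplicity 1 gives one 1×1 block.

Assembling the blocks gives the Jordan form J above.

J = [[-5, 1, 0, 0], [0, -5, 1, 0], [0, 0, -5, 0], [0, 0, 0, -3]]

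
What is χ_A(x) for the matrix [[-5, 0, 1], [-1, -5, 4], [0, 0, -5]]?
χ_A(x) = (x + 5)^3

xI - A = [[x + 5, 0, -1], [1, x + 5, -4], [0, 0, x + 5]].

Expanding det(xI - A) along the first row:
det(xI - A) = + (x + 5)·det([[x + 5, -4], [0, x + 5]]) - (0)·det([[1, -4], [0, x + 5]]) + (-1)·det([[1, x + 5], [0, 0]]).

Evaluating gives χ_A(x) = x^3 + 15x^2 + 75x + 125 = (x + 5)^3.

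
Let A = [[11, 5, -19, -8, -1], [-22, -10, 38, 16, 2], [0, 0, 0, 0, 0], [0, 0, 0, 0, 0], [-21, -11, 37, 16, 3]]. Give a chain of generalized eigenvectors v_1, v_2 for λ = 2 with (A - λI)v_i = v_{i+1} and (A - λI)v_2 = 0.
v_1 = [[0, 0, 0, 0, 1]]^T, v_2 = [[-1, 2, 0, 0, 1]]^T

We seek v_1 ∈ ker((A - 2I)^2) \ ker(A - 2I), then set v_{i+1} = (A - 2I) v_i.

One such chain is v_1 = [[0, 0, 0, 0, 1]]^T, v_2 = [[-1, 2, 0, 0, 1]]^T. Check: (A - 2I) v_2 = [[0, 0, 0, 0, 0]]^T = 0.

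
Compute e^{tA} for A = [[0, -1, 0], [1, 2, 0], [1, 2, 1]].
A has Jordan form J = [[1, 1, 0], [0, 1, 1], [0, 0, 1]] with A = PJP^{-1}, so e^{tA} = P e^{tJ} P^{-1}.

For a Jordan block J_k(λ), e^{tJ_k(λ)} = e^{λt} · (I + tN + t^2 N^2/2! + ... + t^{k-1} N^{k-1}/(k-1)!) where N is the nilpotent superdiagonal part.

Assembling the blocks and conjugating back gives the entries of e^{tA} as shown above.

e^{tA} = [[(1 - t)*e^{t}, -t*e^{t}, 0], [t*e^{t}, (t + 1)*e^{t}, 0], [t*(t + 2)*e^{t}/2, t*(t + 4)*e^{t}/2, e^{t}]]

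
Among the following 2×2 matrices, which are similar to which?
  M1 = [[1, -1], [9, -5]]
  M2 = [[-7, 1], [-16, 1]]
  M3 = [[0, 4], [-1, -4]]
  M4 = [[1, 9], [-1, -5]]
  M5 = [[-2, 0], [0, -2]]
3 classes: {M1, M3, M4}, {M2}, {M5}

Characteristic polynomials: χ_{M1} = (x + 2)^2, χ_{M2} = (x + 3)^2, χ_{M3} = (x + 2)^2, χ_{M4} = (x + 2)^2, χ_{M5} = (x + 2)^2.

{M1, M3, M4}: invariant factors (x + 2)^2.

{M2}: invariant factors (x + 3)^2.

{M5}: invariant factors x + 2, x + 2.

Matrices are similar if and only if their invariant-factor lists agree; the partition into similarity classes is {M1, M3, M4}, {M2}, {M5}.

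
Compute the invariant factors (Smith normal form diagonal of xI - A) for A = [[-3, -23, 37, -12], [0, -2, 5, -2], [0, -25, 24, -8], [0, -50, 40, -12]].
(x - 4)(x - 3)^2(x + 3)

The Jordan structure of A has elementary divisors (x + 3), (x - 3)^2, (x - 4). Arranging the block sizes at each eigenvalue in decreasing order and taking row products gives the invariant factors.

Invariant factors (smallest first, each dividing the next): (x - 4)(x - 3)^2(x + 3).

Check: the last factor (x - 4)(x - 3)^2(x + 3) is the minimal polynomial, and the product (x - 4)(x - 3)^2(x + 3) is the characteristic polynomial.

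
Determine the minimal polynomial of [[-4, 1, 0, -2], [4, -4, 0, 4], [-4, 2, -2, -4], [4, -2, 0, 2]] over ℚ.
The characteristic polynomial factors as (x + 2)^4. The minimal polynomial is ∏(x - λ)^{k_λ} where k_λ is the size of the largest Jordan block at λ.

For λ = -2: rank(A + 2I) = 1, and the largest Jordan block has size 2 (the smallest k with rank((A + 2I)^k) = rank((A + 2I)^(k+1))).

So m_A(x) = (x + 2)^2.

m_A(x) = (x + 2)^2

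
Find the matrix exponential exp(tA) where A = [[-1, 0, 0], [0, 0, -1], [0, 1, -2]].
A has Jordan form J = [[-1, 1, 0], [0, -1, 0], [0, 0, -1]] with A = PJP^{-1}, so e^{tA} = P e^{tJ} P^{-1}.

For a Jordan block J_k(λ), e^{tJ_k(λ)} = e^{λt} · (I + tN + t^2 N^2/2! + ... + t^{k-1} N^{k-1}/(k-1)!) where N is the nilpotent superdiagonal part.

Assembling the blocks and conjugating back gives the entries of e^{tA} as shown above.

e^{tA} = [[e^{-t}, 0, 0], [0, (t + 1)*e^{-t}, -t*e^{-t}], [0, t*e^{-t}, (1 - t)*e^{-t}]]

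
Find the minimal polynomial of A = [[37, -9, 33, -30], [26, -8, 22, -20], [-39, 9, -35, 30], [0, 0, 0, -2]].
The characteristic polynomial factors as (x + 2)^4. The minimal polynomial is ∏(x - λ)^{k_λ} where k_λ is the size of the largest Jordan block at λ.

For λ = -2: rank(A + 2I) = 1, and the largest Jordan block has size 2 (the smallest k with rank((A + 2I)^k) = rank((A + 2I)^(k+1))).

So m_A(x) = (x + 2)^2.

m_A(x) = (x + 2)^2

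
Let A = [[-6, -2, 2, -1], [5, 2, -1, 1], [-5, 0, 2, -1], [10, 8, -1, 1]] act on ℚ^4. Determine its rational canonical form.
The invariant factors of A (the non-unit diagonal entries of the Smith normal form of xI - A over ℚ[x]) are (x + 1)(x^3 - x - 4), each dividing the next. The characteristic polynomial is their product, (x + 1)(x^3 - x - 4).

The rational canonical form is the block-diagonal matrix of companion matrices C(f_i):
R = [[0, 0, 0, 4], [1, 0, 0, 5], [0, 1, 0, 1], [0, 0, 1, -1]].

Note the characteristic polynomial does not split into linear factors over ℚ, so A has no Jordan form over ℚ; the rational canonical form exists over any field.

R = [[0, 0, 0, 4], [1, 0, 0, 5], [0, 1, 0, 1], [0, 0, 1, -1]]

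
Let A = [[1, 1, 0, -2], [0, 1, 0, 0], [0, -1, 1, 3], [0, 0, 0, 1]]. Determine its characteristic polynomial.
χ_A(x) = (x - 1)^4

xI - A = [[x - 1, -1, 0, 2], [0, x - 1, 0, 0], [0, 1, x - 1, -3], [0, 0, 0, x - 1]].

Expanding det(xI - A) along the first row:
det(xI - A) = + (x - 1)·det([[x - 1, 0, 0], [1, x - 1, -3], [0, 0, x - 1]]) - (-1)·det([[0, 0, 0], [0, x - 1, -3], [0, 0, x - 1]]) + (0)·det([[0, x - 1, 0], [0, 1, -3], [0, 0, x - 1]]) - (2)·det([[0, x - 1, 0], [0, 1, x - 1], [0, 0, 0]]).

Evaluating gives χ_A(x) = x^4 - 4x^3 + 6x^2 - 4x + 1 = (x - 1)^4.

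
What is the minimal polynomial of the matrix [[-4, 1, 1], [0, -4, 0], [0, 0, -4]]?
The characteristic polynomial factors as (x + 4)^3. The minimal polynomial is ∏(x - λ)^{k_λ} where k_λ is the size of the largest Jordan block at λ.

For λ = -4: rank(A + 4I) = 1, and the largest Jordan block has size 2 (the smallest k with rank((A + 4I)^k) = rank((A + 4I)^(k+1))).

So m_A(x) = (x + 4)^2.

m_A(x) = (x + 4)^2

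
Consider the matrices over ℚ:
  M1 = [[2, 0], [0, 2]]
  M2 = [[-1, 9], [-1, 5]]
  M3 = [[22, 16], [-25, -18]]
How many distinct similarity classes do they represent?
2 classes: {M1}, {M2, M3}

Characteristic polynomials: χ_{M1} = (x - 2)^2, χ_{M2} = (x - 2)^2, χ_{M3} = (x - 2)^2.

{M1}: invariant factors x - 2, x - 2.

{M2, M3}: invariant factors (x - 2)^2.

Matrices are similar if and only if their invariant-factor lists agree; the partition into similarity classes is {M1}, {M2, M3}.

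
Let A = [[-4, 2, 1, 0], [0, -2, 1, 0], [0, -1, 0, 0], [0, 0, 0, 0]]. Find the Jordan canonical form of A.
The characteristic polynomial is det(xI - A) = x(x + 1)^2(x + 4), so the eigenvalues are -4 (algebraic multiplicity 1), -1 (algebraic multiplicity 2), 0 (algebraic multiplicity 1).

For λ = -4: algebraic multiplicity 1 gives one 1×1 block.

For λ = -1: rank(A + I) = 3, rank((A + I)^2) = 2. The eigenspace has dimension 4 - 3 = 1, so there is 1 Jordan block; the rank sequence gives block sizes [2].

For λ = 0: algebraic multiplicity 1 gives one 1×1 block.

Assembling the blocks gives the Jordan form J above.

J = [[-4, 0, 0, 0], [0, -1, 1, 0], [0, 0, -1, 0], [0, 0, 0, 0]]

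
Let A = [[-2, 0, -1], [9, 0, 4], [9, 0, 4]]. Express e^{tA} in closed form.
A has Jordan form J = [[0, 0, 0], [0, 1, 1], [0, 0, 1]] with A = PJP^{-1}, so e^{tA} = P e^{tJ} P^{-1}.

For a Jordan block J_k(λ), e^{tJ_k(λ)} = e^{λt} · (I + tN + t^2 N^2/2! + ... + t^{k-1} N^{k-1}/(k-1)!) where N is the nilpotent superdiagonal part.

Assembling the blocks and conjugating back gives the entries of e^{tA} as shown above.

e^{tA} = [[(1 - 3*t)*e^{t}, 0, -t*e^{t}], [9*t*e^{t}, 1, 3*t*e^{t} + e^{t} - 1], [9*t*e^{t}, 0, (3*t + 1)*e^{t}]]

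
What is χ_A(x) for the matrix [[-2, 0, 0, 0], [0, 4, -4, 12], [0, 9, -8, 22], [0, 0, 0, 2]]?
xI - A = [[x + 2, 0, 0, 0], [0, x - 4, 4, -12], [0, -9, x + 8, -22], [0, 0, 0, x - 2]].

Expanding det(xI - A) along the first row:
det(xI - A) = + (x + 2)·det([[x - 4, 4, -12], [-9, x + 8, -22], [0, 0, x - 2]]) - (0)·det([[0, 4, -12], [0, x + 8, -22], [0, 0, x - 2]]) + (0)·det([[0, x - 4, -12], [0, -9, -22], [0, 0, x - 2]]) - (0)·det([[0, x - 4, 4], [0, -9, x + 8], [0, 0, 0]]).

Evaluating gives χ_A(x) = x^4 + 4x^3 - 16x - 16 = (x - 2)(x + 2)^3.

χ_A(x) = (x - 2)(x + 2)^3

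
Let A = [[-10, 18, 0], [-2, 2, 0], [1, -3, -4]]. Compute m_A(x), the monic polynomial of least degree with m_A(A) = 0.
The characteristic polynomial factors as (x + 4)^3. The minimal polynomial is ∏(x - λ)^{k_λ} where k_λ is the size of the largest Jordan block at λ.

For λ = -4: rank(A + 4I) = 1, and the largest Jordan block has size 2 (the smallest k with rank((A + 4I)^k) = rank((A + 4I)^(k+1))).

So m_A(x) = (x + 4)^2.

m_A(x) = (x + 4)^2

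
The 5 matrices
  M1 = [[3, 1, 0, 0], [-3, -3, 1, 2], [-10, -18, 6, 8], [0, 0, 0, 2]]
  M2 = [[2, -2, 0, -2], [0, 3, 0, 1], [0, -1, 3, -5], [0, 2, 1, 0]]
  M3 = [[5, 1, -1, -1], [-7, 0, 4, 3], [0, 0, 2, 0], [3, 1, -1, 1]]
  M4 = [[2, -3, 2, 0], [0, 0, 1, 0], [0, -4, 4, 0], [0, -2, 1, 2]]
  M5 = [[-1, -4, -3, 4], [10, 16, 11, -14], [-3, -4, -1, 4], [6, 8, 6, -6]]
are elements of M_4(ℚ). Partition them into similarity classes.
Characteristic polynomials: χ_{M1} = (x - 2)^4, χ_{M2} = (x - 2)^4, χ_{M3} = (x - 2)^4, χ_{M4} = (x - 2)^4, χ_{M5} = (x - 2)^4.

{M1, M2, M3, M4, M5}: invariant factors x - 2, (x - 2)^3.

Matrices are similar if and only if their invariant-factor lists agree; the partition into similarity classes is {M1, M2, M3, M4, M5}.

1 class: {M1, M2, M3, M4, M5}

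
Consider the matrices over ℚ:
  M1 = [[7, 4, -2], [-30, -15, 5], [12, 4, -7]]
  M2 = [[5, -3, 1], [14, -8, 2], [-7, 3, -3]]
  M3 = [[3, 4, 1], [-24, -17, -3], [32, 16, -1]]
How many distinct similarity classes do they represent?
2 classes: {M1, M3}, {M2}

Characteristic polynomials: χ_{M1} = (x + 5)^3, χ_{M2} = (x + 2)^3, χ_{M3} = (x + 5)^3.

{M1, M3}: invariant factors x + 5, (x + 5)^2.

{M2}: invariant factors x + 2, (x + 2)^2.

Matrices are similar if and only if their invariant-factor lists agree; the partition into similarity classes is {M1, M3}, {M2}.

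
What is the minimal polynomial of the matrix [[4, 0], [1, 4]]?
m_A(x) = (x - 4)^2

The characteristic polynomial factors as (x - 4)^2. The minimal polynomial is ∏(x - λ)^{k_λ} where k_λ is the size of the largest Jordan block at λ.

For λ = 4: rank(A - 4I) = 1, and the largest Jordan block has size 2 (the smallest k with rank((A - 4I)^k) = rank((A - 4I)^(k+1))).

So m_A(x) = (x - 4)^2.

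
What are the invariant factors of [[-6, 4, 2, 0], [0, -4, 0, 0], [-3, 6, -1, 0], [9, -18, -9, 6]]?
x + 4, (x - 6)(x + 3)(x + 4)

The Jordan structure of A has elementary divisors (x + 4), (x + 4), (x + 3), (x - 6). Arranging the block sizes at each eigenvalue in decreasing order and taking row products gives the invariant factors.

Invariant factors (smallest first, each dividing the next): x + 4, (x - 6)(x + 3)(x + 4).

Check: the last factor (x - 6)(x + 3)(x + 4) is the minimal polynomial, and the product (x - 6)(x + 3)(x + 4)^2 is the characteristic polynomial.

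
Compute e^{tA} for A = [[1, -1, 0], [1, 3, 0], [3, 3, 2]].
e^{tA} = [[(1 - t)*e^{2*t}, -t*e^{2*t}, 0], [t*e^{2*t}, (t + 1)*e^{2*t}, 0], [3*t*e^{2*t}, 3*t*e^{2*t}, e^{2*t}]]

A has Jordan form J = [[2, 1, 0], [0, 2, 0], [0, 0, 2]] with A = PJP^{-1}, so e^{tA} = P e^{tJ} P^{-1}.

For a Jordan block J_k(λ), e^{tJ_k(λ)} = e^{λt} · (I + tN + t^2 N^2/2! + ... + t^{k-1} N^{k-1}/(k-1)!) where N is the nilpotent superdiagonal part.

Assembling the blocks and conjugating back gives the entries of e^{tA} as shown above.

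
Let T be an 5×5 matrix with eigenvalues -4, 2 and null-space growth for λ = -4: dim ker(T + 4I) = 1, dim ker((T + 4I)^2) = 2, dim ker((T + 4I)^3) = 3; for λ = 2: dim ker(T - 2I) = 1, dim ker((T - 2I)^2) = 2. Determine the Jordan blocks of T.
Jordan blocks: (-4, 3), (2, 2)

λ = -4: successive nullity increments [1, 1, 1] count blocks of size ≥ k; block sizes are [3].
λ = 2: successive nullity increments [1, 1] count blocks of size ≥ k; block sizes are [2].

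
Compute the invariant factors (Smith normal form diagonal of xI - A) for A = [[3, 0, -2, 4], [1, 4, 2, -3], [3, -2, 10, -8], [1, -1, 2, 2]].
The Jordan structure of A has elementary divisors (x - 4), (x - 5)^2, (x - 5). Arranging the block sizes at each eigenvalue in decreasing order and taking row products gives the invariant factors.

Invariant factors (smallest first, each dividing the next): x - 5, (x - 5)^2(x - 4).

Check: the last factor (x - 5)^2(x - 4) is the minimal polynomial, and the product (x - 5)^3(x - 4) is the characteristic polynomial.

x - 5, (x - 5)^2(x - 4)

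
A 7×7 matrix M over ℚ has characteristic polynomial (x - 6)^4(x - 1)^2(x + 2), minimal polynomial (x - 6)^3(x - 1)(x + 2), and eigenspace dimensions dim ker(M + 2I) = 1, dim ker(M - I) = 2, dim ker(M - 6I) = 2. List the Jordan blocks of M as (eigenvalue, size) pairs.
λ = -2: algebraic multiplicity 1 (exponent in χ_M), largest block size 1 (exponent in m_M), 1 block (geometric multiplicity). This forces block sizes [1].
λ = 1: algebraic multiplicity 2 (exponent in χ_M), largest block size 1 (exponent in m_M), 2 blocks (geometric multiplicity). These force block sizes [1, 1].
λ = 6: algebraic multiplicity 4 (exponent in χ_M), largest block size 3 (exponent in m_M), 2 blocks (geometric multiplicity). These force block sizes [3, 1].

Jordan blocks: (-2, 1), (1, 1), (1, 1), (6, 3), (6, 1)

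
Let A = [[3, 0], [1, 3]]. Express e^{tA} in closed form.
A has Jordan form J = [[3, 1], [0, 3]] with A = PJP^{-1}, so e^{tA} = P e^{tJ} P^{-1}.

For a Jordan block J_k(λ), e^{tJ_k(λ)} = e^{λt} · (I + tN + t^2 N^2/2! + ... + t^{k-1} N^{k-1}/(k-1)!) where N is the nilpotent superdiagonal part.

Assembling the blocks and conjugating back gives the entries of e^{tA} as shown above.

e^{tA} = [[e^{3*t}, 0], [t*e^{3*t}, e^{3*t}]]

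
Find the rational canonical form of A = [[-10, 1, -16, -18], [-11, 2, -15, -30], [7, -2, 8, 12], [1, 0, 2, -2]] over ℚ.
The invariant factors of A (the non-unit diagonal entries of the Smith normal form of xI - A over ℚ[x]) are (x + 2)(x^3 + 3x - 1), each dividing the next. The characteristic polynomial is their product, (x + 2)(x^3 + 3x - 1).

The rational canonical form is the block-diagonal matrix of companion matrices C(f_i):
R = [[0, 0, 0, 2], [1, 0, 0, -5], [0, 1, 0, -3], [0, 0, 1, -2]].

Note the characteristic polynomial does not split into linear factors over ℚ, so A has no Jordan form over ℚ; the rational canonical form exists over any field.

R = [[0, 0, 0, 2], [1, 0, 0, -5], [0, 1, 0, -3], [0, 0, 1, -2]]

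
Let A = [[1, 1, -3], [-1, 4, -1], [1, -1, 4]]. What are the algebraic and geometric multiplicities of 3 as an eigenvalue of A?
The characteristic polynomial is (x - 3)^3, so the factor x - 3 appears with exponent 3: the algebraic multiplicity is 3.

rank(A - 3I) = 2, so the eigenspace has dimension 3 - 2 = 1: the geometric multiplicity is 1.

Since 1 < 3, A is not diagonalizable.

algebraic multiplicity 3, geometric multiplicity 1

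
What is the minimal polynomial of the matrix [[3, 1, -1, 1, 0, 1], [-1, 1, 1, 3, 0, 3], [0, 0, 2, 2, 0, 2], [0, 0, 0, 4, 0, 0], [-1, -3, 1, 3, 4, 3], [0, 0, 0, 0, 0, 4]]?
m_A(x) = (x - 4)(x - 2)^2

The characteristic polynomial factors as (x - 4)^3(x - 2)^3. The minimal polynomial is ∏(x - λ)^{k_λ} where k_λ is the size of the largest Jordan block at λ.

For λ = 2: rank(A - 2I) = 4, and the largest Jordan block has size 2 (the smallest k with rank((A - 2I)^k) = rank((A - 2I)^(k+1))).
For λ = 4: rank(A - 4I) = 3, and the largest Jordan block has size 1 (the smallest k with rank((A - 4I)^k) = rank((A - 4I)^(k+1))).

So m_A(x) = (x - 4)(x - 2)^2.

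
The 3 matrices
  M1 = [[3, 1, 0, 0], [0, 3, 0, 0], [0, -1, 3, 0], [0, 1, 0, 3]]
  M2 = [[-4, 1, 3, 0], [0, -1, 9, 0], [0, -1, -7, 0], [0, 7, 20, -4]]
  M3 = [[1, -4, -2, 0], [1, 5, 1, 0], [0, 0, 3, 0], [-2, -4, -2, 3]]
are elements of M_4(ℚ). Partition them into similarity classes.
Characteristic polynomials: χ_{M1} = (x - 3)^4, χ_{M2} = (x + 4)^4, χ_{M3} = (x - 3)^4.

{M1, M3}: invariant factors x - 3, x - 3, (x - 3)^2.

{M2}: invariant factors x + 4, (x + 4)^3.

Matrices are similar if and only if their invariant-factor lists agree; the partition into similarity classes is {M1, M3}, {M2}.

2 classes: {M1, M3}, {M2}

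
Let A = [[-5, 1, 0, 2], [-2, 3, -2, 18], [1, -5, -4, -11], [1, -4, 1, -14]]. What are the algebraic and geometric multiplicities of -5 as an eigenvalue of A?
The characteristic polynomial is (x + 5)^4, so the factor x + 5 appears with exponent 4: the algebraic multiplicity is 4.

rank(A + 5I) = 2, so the eigenspace has dimension 4 - 2 = 2: the geometric multiplicity is 2.

Since 2 < 4, A is not diagonalizable.

algebraic multiplicity 4, geometric multiplicity 2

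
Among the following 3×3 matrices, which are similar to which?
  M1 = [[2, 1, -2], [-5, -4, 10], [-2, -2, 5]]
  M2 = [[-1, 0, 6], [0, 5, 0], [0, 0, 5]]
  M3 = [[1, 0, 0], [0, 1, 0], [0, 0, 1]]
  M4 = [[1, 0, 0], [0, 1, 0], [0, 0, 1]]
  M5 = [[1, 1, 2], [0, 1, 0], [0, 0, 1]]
3 classes: {M1, M5}, {M2}, {M3, M4}

Characteristic polynomials: χ_{M1} = (x - 1)^3, χ_{M2} = (x - 5)^2(x + 1), χ_{M3} = (x - 1)^3, χ_{M4} = (x - 1)^3, χ_{M5} = (x - 1)^3.

{M1, M5}: invariant factors x - 1, (x - 1)^2.

{M2}: invariant factors x - 5, (x - 5)(x + 1).

{M3, M4}: invariant factors x - 1, x - 1, x - 1.

Matrices are similar if and only if their invariant-factor lists agree; the partition into similarity classes is {M1, M5}, {M2}, {M3, M4}.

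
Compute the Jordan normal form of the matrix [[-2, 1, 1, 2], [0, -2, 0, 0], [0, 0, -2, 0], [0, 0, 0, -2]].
The characteristic polynomial is det(xI - A) = (x + 2)^4, so the eigenvalues are -2 (algebraic multiplicity 4).

For λ = -2: rank(A + 2I) = 1, rank((A + 2I)^2) = 0. The eigenspace has dimension 4 - 1 = 3, so there are 3 Jordan blocks; the rank sequence gives block sizes [2, 1, 1].

Assembling the blocks gives the Jordan form J above.

J = [[-2, 1, 0, 0], [0, -2, 0, 0], [0, 0, -2, 0], [0, 0, 0, -2]]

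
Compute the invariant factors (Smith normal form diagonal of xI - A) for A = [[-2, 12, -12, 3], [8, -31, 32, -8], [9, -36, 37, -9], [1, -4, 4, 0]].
The Jordan structure of A has elementary divisors (x - 1)^2, (x - 1), (x - 1). Arranging the block sizes at each eigenvalue in decreasing order and taking row products gives the invariant factors.

Invariant factors (smallest first, each dividing the next): x - 1, x - 1, (x - 1)^2.

Check: the last factor (x - 1)^2 is the minimal polynomial, and the product (x - 1)^4 is the characteristic polynomial.

x - 1, x - 1, (x - 1)^2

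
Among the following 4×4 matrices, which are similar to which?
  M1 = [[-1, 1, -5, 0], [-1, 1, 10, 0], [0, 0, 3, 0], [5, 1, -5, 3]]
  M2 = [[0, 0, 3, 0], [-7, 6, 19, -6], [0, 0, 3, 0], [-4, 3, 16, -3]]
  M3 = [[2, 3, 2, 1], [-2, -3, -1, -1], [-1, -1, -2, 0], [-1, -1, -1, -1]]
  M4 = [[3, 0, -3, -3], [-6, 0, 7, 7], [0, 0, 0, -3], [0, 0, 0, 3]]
Characteristic polynomials: χ_{M1} = x^2(x - 3)^2, χ_{M2} = x^2(x - 3)^2, χ_{M3} = (x + 1)^4, χ_{M4} = x^2(x - 3)^2.

{M1, M2, M4}: invariant factors x - 3, x^2(x - 3).

{M3}: invariant factors (x + 1)^2, (x + 1)^2.

Matrices are similar if and only if their invariant-factor lists agree; the partition into similarity classes is {M1, M2, M4}, {M3}.

2 classes: {M1, M2, M4}, {M3}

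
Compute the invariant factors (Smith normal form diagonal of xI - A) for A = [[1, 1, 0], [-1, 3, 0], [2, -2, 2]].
The Jordan structure of A has elementary divisors (x - 2)^2, (x - 2). Arranging the block sizes at each eigenvalue in decreasing order and taking row products gives the invariant factors.

Invariant factors (smallest first, each dividing the next): x - 2, (x - 2)^2.

Check: the last factor (x - 2)^2 is the minimal polynomial, and the product (x - 2)^3 is the characteristic polynomial.

x - 2, (x - 2)^2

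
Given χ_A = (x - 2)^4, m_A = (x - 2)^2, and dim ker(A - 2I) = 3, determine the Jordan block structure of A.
λ = 2: algebraic multiplicity 4 (exponent in χ_A), largest block size 2 (exponent in m_A), 3 blocks (geometric multiplicity). These force block sizes [2, 1, 1].

Jordan blocks: (2, 2), (2, 1), (2, 1)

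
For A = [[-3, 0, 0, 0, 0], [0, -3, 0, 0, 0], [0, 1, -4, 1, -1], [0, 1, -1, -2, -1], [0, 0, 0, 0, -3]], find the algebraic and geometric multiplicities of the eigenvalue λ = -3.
algebraic multiplicity 5, geometric multiplicity 4

The characteristic polynomial is (x + 3)^5, so the factor x + 3 appears with exponent 5: the algebraic multiplicity is 5.

rank(A + 3I) = 1, so the eigenspace has dimension 5 - 1 = 4: the geometric multiplicity is 4.

Since 4 < 5, A is not diagonalizable.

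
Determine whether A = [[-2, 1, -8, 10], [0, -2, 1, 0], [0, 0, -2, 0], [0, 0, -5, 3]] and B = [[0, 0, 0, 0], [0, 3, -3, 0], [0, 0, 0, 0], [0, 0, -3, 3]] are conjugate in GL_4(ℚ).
trace(A) = -3 but trace(B) = 6. The trace is a similarity invariant, so A and B are not similar.

No.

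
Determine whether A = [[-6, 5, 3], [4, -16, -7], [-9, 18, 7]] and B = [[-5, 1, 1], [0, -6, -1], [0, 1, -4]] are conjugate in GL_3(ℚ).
No.

Both have characteristic polynomial (x + 5)^3, but the minimal polynomial of A is (x + 5)^3 while the minimal polynomial of B is (x + 5)^2. The minimal polynomial is a similarity invariant, so A and B are not similar.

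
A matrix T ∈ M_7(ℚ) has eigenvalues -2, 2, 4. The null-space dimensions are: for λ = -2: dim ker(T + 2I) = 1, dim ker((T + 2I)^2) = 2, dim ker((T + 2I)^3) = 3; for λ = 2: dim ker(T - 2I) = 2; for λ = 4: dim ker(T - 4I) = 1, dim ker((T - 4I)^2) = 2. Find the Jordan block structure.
Jordan blocks: (-2, 3), (2, 1), (2, 1), (4, 2)

λ = -2: successive nullity increments [1, 1, 1] count blocks of size ≥ k; block sizes are [3].
λ = 2: successive nullity increments [2] count blocks of size ≥ k; block sizes are [1, 1].
λ = 4: successive nullity increments [1, 1] count blocks of size ≥ k; block sizes are [2].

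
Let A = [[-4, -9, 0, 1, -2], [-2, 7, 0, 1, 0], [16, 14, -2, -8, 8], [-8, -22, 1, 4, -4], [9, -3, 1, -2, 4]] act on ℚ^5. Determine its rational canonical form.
The invariant factors of A (the non-unit diagonal entries of the Smith normal form of xI - A over ℚ[x]) are x^2 - 2x - 6, (x - 5)(x^2 - 2x - 6), each dividing the next. The characteristic polynomial is their product, (x - 5)(x^2 - 2x - 6)^2.

The rational canonical form is the block-diagonal matrix of companion matrices C(f_i):
R = [[0, 6, 0, 0, 0], [1, 2, 0, 0, 0], [0, 0, 0, 0, -30], [0, 0, 1, 0, -4], [0, 0, 0, 1, 7]].

Note the characteristic polynomial does not split into linear factors over ℚ, so A has no Jordan form over ℚ; the rational canonical form exists over any field.

R = [[0, 6, 0, 0, 0], [1, 2, 0, 0, 0], [0, 0, 0, 0, -30], [0, 0, 1, 0, -4], [0, 0, 0, 1, 7]]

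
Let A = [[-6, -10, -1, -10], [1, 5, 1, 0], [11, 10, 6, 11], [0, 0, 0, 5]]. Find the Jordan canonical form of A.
J = [[-5, 0, 0, 0], [0, 5, 1, 0], [0, 0, 5, 1], [0, 0, 0, 5]]

The characteristic polynomial is det(xI - A) = (x - 5)^3(x + 5), so the eigenvalues are -5 (algebraic multiplicity 1), 5 (algebraic multiplicity 3).

For λ = -5: algebraic multiplicity 1 gives one 1×1 block.

For λ = 5: rank(A - 5I) = 3, rank((A - 5I)^2) = 2, rank((A - 5I)^3) = 1. The eigenspace has dimension 4 - 3 = 1, so there is 1 Jordan block; the rank sequence gives block sizes [3].

Assembling the blocks gives the Jordan form J above.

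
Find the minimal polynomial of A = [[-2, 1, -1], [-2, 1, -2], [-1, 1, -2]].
The characteristic polynomial factors as (x + 1)^3. The minimal polynomial is ∏(x - λ)^{k_λ} where k_λ is the size of the largest Jordan block at λ.

For λ = -1: rank(A + I) = 1, and the largest Jordan block has size 2 (the smallest k with rank((A + I)^k) = rank((A + I)^(k+1))).

So m_A(x) = (x + 1)^2.

m_A(x) = (x + 1)^2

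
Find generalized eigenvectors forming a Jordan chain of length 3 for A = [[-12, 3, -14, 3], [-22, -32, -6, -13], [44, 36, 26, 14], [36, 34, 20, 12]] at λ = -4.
We seek v_1 ∈ ker((A + 4I)^3) \ ker((A + 4I)^2), then set v_{i+1} = (A + 4I) v_i.

One such chain is v_1 = [[-4, 2, 3, 1]]^T, v_2 = [[-1, 1, 0, 0]]^T, v_3 = [[11, -6, -8, -2]]^T. Check: (A + 4I) v_3 = [[0, 0, 0, 0]]^T = 0.

v_1 = [[-4, 2, 3, 1]]^T, v_2 = [[-1, 1, 0, 0]]^T, v_3 = [[11, -6, -8, -2]]^T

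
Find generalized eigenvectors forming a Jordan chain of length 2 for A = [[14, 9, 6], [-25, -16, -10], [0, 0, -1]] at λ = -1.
We seek v_1 ∈ ker((A + I)^2) \ ker(A + I), then set v_{i+1} = (A + I) v_i.

One such chain is v_1 = [[2, -3, 0]]^T, v_2 = [[3, -5, 0]]^T. Check: (A + I) v_2 = [[0, 0, 0]]^T = 0.

v_1 = [[2, -3, 0]]^T, v_2 = [[3, -5, 0]]^T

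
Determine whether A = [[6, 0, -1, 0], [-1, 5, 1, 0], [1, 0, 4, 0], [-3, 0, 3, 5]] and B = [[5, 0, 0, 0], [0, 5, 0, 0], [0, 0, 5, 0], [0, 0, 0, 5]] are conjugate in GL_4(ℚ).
No.

Both have characteristic polynomial (x - 5)^4, but the minimal polynomial of A is (x - 5)^2 while the minimal polynomial of B is x - 5. The minimal polynomial is a similarity invariant, so A and B are not similar.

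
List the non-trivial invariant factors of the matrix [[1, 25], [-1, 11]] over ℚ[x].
(x - 6)^2

The Jordan structure of A has elementary divisors (x - 6)^2. Arranging the block sizes at each eigenvalue in decreasing order and taking row products gives the invariant factors.

Invariant factors (smallest first, each dividing the next): (x - 6)^2.

Check: the last factor (x - 6)^2 is the minimal polynomial, and the product (x - 6)^2 is the characteristic polynomial.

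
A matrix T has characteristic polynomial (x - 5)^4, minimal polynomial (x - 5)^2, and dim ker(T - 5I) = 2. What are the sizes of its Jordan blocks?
Jordan blocks: (5, 2), (5, 2)

λ = 5: algebraic multiplicity 4 (exponent in χ_T), largest block size 2 (exponent in m_T), 2 blocks (geometric multiplicity). These force block sizes [2, 2].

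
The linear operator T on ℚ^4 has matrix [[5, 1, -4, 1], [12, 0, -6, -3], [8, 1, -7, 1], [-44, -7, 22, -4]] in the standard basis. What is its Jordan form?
J = [[-3, 1, 0, 0], [0, -3, 0, 0], [0, 0, -3, 0], [0, 0, 0, 3]]

The characteristic polynomial is det(xI - A) = (x - 3)(x + 3)^3, so the eigenvalues are -3 (algebraic multiplicity 3), 3 (algebraic multiplicity 1).

For λ = -3: rank(A + 3I) = 2, rank((A + 3I)^2) = 1. The eigenspace has dimension 4 - 2 = 2, so there are 2 Jordan blocks; the rank sequence gives block sizes [2, 1].

For λ = 3: algebraic multiplicity 1 gives one 1×1 block.

Assembling the blocks gives the Jordan form J above.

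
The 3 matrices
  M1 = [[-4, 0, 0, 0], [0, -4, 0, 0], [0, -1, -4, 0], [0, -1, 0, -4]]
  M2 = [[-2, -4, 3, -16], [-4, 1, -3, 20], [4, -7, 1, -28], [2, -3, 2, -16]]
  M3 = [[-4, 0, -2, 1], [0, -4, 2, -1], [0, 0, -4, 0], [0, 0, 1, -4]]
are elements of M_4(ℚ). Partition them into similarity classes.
Characteristic polynomials: χ_{M1} = (x + 4)^4, χ_{M2} = (x + 4)^4, χ_{M3} = (x + 4)^4.

{M1}: invariant factors x + 4, x + 4, (x + 4)^2.

{M2, M3}: invariant factors x + 4, (x + 4)^3.

Matrices are similar if and only if their invariant-factor lists agree; the partition into similarity classes is {M1}, {M2, M3}.

2 classes: {M1}, {M2, M3}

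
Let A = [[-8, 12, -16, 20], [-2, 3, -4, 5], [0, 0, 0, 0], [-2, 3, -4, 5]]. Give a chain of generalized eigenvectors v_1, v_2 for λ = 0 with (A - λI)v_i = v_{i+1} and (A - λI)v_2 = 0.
We seek v_1 ∈ ker(A^2) \ ker(A), then set v_{i+1} = A v_i.

One such chain is v_1 = [[-3, 0, 0, -1]]^T, v_2 = [[4, 1, 0, 1]]^T. Check: A v_2 = [[0, 0, 0, 0]]^T = 0.

v_1 = [[-3, 0, 0, -1]]^T, v_2 = [[4, 1, 0, 1]]^T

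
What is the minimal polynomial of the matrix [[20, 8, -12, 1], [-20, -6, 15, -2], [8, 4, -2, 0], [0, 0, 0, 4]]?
The characteristic polynomial factors as (x - 4)^4. The minimal polynomial is ∏(x - λ)^{k_λ} where k_λ is the size of the largest Jordan block at λ.

For λ = 4: rank(A - 4I) = 2, and the largest Jordan block has size 2 (the smallest k with rank((A - 4I)^k) = rank((A - 4I)^(k+1))).

So m_A(x) = (x - 4)^2.

m_A(x) = (x - 4)^2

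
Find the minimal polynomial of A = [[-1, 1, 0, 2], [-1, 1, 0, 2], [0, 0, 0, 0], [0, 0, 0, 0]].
The characteristic polynomial factors as x^4. The minimal polynomial is ∏(x - λ)^{k_λ} where k_λ is the size of the largest Jordan block at λ.

For λ = 0: rank(A) = 1, and the largest Jordan block has size 2 (the smallest k with rank(A^k) = rank(A^(k+1))).

So m_A(x) = x^2.

m_A(x) = x^2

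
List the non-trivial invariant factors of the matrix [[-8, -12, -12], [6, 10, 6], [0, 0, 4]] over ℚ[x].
x - 4, (x - 4)(x + 2)

The Jordan structure of A has elementary divisors (x + 2), (x - 4), (x - 4). Arranging the block sizes at each eigenvalue in decreasing order and taking row products gives the invariant factors.

Invariant factors (smallest first, each dividing the next): x - 4, (x - 4)(x + 2).

Check: the last factor (x - 4)(x + 2) is the minimal polynomial, and the product (x - 4)^2(x + 2) is the characteristic polynomial.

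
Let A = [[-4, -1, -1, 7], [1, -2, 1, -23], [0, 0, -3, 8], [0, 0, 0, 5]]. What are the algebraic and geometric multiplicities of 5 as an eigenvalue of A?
The characteristic polynomial is (x - 5)(x + 3)^3, so the factor x - 5 appears with exponent 1: the algebraic multiplicity is 1.

rank(A - 5I) = 3, so the eigenspace has dimension 4 - 3 = 1: the geometric multiplicity is 1.

algebraic multiplicity 1, geometric multiplicity 1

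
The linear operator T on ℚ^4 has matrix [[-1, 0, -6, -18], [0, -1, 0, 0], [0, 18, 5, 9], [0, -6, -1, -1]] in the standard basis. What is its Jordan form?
The characteristic polynomial is det(xI - A) = (x - 2)^2(x + 1)^2, so the eigenvalues are -1 (algebraic multiplicity 2), 2 (algebraic multiplicity 2).

For λ = -1: rank(A + I) = 2. The eigenspace has dimension 4 - 2 = 2, so there are 2 Jordan blocks; the rank sequence gives block sizes [1, 1].

For λ = 2: rank(A - 2I) = 3, rank((A - 2I)^2) = 2. The eigenspace has dimension 4 - 3 = 1, so there is 1 Jordan block; the rank sequence gives block sizes [2].

Assembling the blocks gives the Jordan form J above.

J = [[-1, 0, 0, 0], [0, -1, 0, 0], [0, 0, 2, 1], [0, 0, 0, 2]]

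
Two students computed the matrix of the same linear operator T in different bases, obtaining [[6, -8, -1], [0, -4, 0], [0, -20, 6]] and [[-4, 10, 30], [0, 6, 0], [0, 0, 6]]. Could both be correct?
No.

Both have characteristic polynomial (x - 6)^2(x + 4), but the minimal polynomial of A is (x - 6)^2(x + 4) while the minimal polynomial of B is (x - 6)(x + 4). The minimal polynomial is a similarity invariant, so A and B are not similar.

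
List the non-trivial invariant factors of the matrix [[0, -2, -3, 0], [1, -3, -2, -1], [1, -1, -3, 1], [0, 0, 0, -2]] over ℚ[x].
x + 2, (x + 2)^3

The Jordan structure of A has elementary divisors (x + 2)^3, (x + 2). Arranging the block sizes at each eigenvalue in decreasing order and taking row products gives the invariant factors.

Invariant factors (smallest first, each dividing the next): x + 2, (x + 2)^3.

Check: the last factor (x + 2)^3 is the minimal polynomial, and the product (x + 2)^4 is the characteristic polynomial.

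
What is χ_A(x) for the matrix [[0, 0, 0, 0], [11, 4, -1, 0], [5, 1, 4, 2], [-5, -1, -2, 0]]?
xI - A = [[x, 0, 0, 0], [-11, x - 4, 1, 0], [-5, -1, x - 4, -2], [5, 1, 2, x]].

Expanding det(xI - A) along the first row:
det(xI - A) = + (x)·det([[x - 4, 1, 0], [-1, x - 4, -2], [1, 2, x]]) - (0)·det([[-11, 1, 0], [-5, x - 4, -2], [5, 2, x]]) + (0)·det([[-11, x - 4, 0], [-5, -1, -2], [5, 1, x]]) - (0)·det([[-11, x - 4, 1], [-5, -1, x - 4], [5, 1, 2]]).

Evaluating gives χ_A(x) = x^4 - 8x^3 + 21x^2 - 18x = x(x - 3)^2(x - 2).

χ_A(x) = x(x - 3)^2(x - 2)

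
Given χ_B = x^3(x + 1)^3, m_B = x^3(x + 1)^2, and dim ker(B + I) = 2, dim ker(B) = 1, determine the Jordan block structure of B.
λ = -1: algebraic multiplicity 3 (exponent in χ_B), largest block size 2 (exponent in m_B), 2 blocks (geometric multiplicity). These force block sizes [2, 1].
λ = 0: algebraic multiplicity 3 (exponent in χ_B), largest block size 3 (exponent in m_B), 1 block (geometric multiplicity). This forces block sizes [3].

Jordan blocks: (-1, 2), (-1, 1), (0, 3)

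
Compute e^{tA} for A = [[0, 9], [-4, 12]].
e^{tA} = [[(1 - 6*t)*e^{6*t}, 9*t*e^{6*t}], [-4*t*e^{6*t}, (6*t + 1)*e^{6*t}]]

A has Jordan form J = [[6, 1], [0, 6]] with A = PJP^{-1}, so e^{tA} = P e^{tJ} P^{-1}.

For a Jordan block J_k(λ), e^{tJ_k(λ)} = e^{λt} · (I + tN + t^2 N^2/2! + ... + t^{k-1} N^{k-1}/(k-1)!) where N is the nilpotent superdiagonal part.

Assembling the blocks and conjugating back gives the entries of e^{tA} as shown above.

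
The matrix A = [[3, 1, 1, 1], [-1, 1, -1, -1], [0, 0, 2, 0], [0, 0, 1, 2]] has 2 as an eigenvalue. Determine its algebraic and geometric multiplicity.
The characteristic polynomial is (x - 2)^4, so the factor x - 2 appears with exponent 4: the algebraic multiplicity is 4.

rank(A - 2I) = 2, so the eigenspace has dimension 4 - 2 = 2: the geometric multiplicity is 2.

Since 2 < 4, A is not diagonalizable.

algebraic multiplicity 4, geometric multiplicity 2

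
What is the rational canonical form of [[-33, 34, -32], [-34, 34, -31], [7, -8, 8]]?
R = [[0, 0, -10], [1, 0, -18], [0, 1, 9]]

The invariant factors of A (the non-unit diagonal entries of the Smith normal form of xI - A over ℚ[x]) are (x - 5)(x^2 - 4x - 2), each dividing the next. The characteristic polynomial is their product, (x - 5)(x^2 - 4x - 2).

The rational canonical form is the block-diagonal matrix of companion matrices C(f_i):
R = [[0, 0, -10], [1, 0, -18], [0, 1, 9]].

Note the characteristic polynomial does not split into linear factors over ℚ, so A has no Jordan form over ℚ; the rational canonical form exists over any field.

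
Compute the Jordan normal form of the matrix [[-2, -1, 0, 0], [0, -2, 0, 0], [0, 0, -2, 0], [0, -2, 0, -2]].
J = [[-2, 1, 0, 0], [0, -2, 0, 0], [0, 0, -2, 0], [0, 0, 0, -2]]

The characteristic polynomial is det(xI - A) = (x + 2)^4, so the eigenvalues are -2 (algebraic multiplicity 4).

For λ = -2: rank(A + 2I) = 1, rank((A + 2I)^2) = 0. The eigenspace has dimension 4 - 1 = 3, so there are 3 Jordan blocks; the rank sequence gives block sizes [2, 1, 1].

Assembling the blocks gives the Jordan form J above.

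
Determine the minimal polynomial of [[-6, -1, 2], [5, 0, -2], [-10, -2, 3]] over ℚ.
The characteristic polynomial factors as (x + 1)^3. The minimal polynomial is ∏(x - λ)^{k_λ} where k_λ is the size of the largest Jordan block at λ.

For λ = -1: rank(A + I) = 1, and the largest Jordan block has size 2 (the smallest k with rank((A + I)^k) = rank((A + I)^(k+1))).

So m_A(x) = (x + 1)^2.

m_A(x) = (x + 1)^2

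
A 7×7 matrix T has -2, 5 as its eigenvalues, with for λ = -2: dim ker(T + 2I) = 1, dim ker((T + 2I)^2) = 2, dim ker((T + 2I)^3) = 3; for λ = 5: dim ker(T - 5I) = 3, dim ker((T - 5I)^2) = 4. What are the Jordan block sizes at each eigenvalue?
Jordan blocks: (-2, 3), (5, 2), (5, 1), (5, 1)

λ = -2: successive nullity increments [1, 1, 1] count blocks of size ≥ k; block sizes are [3].
λ = 5: successive nullity increments [3, 1] count blocks of size ≥ k; block sizes are [2, 1, 1].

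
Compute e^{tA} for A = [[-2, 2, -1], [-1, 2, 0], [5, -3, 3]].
e^{tA} = [[(t^2 - 3*t + 1)*e^{t}, t*(4 - t)*e^{t}/2, t*(t - 2)*e^{t}/2], [t*(t - 1)*e^{t}, (-t^2/2 + t + 1)*e^{t}, t^2*e^{t}/2], [t*(5 - t)*e^{t}, t*(t - 6)*e^{t}/2, (-t^2 + 4*t + 2)*e^{t}/2]]

A has Jordan form J = [[1, 1, 0], [0, 1, 1], [0, 0, 1]] with A = PJP^{-1}, so e^{tA} = P e^{tJ} P^{-1}.

For a Jordan block J_k(λ), e^{tJ_k(λ)} = e^{λt} · (I + tN + t^2 N^2/2! + ... + t^{k-1} N^{k-1}/(k-1)!) where N is the nilpotent superdiagonal part.

Assembling the blocks and conjugating back gives the entries of e^{tA} as shown above.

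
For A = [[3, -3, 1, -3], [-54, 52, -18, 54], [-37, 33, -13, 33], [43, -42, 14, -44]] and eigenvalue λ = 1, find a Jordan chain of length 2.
v_1 = [[0, 4, 2, -3]]^T, v_2 = [[-1, 6, 5, -5]]^T

We seek v_1 ∈ ker((A - I)^2) \ ker(A - I), then set v_{i+1} = (A - I) v_i.

One such chain is v_1 = [[0, 4, 2, -3]]^T, v_2 = [[-1, 6, 5, -5]]^T. Check: (A - I) v_2 = [[0, 0, 0, 0]]^T = 0.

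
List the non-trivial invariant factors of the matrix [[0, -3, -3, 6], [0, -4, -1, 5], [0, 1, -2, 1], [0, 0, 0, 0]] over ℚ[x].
x, x(x + 3)^2

The Jordan structure of A has elementary divisors (x + 3)^2, x, x. Arranging the block sizes at each eigenvalue in decreasing order and taking row products gives the invariant factors.

Invariant factors (smallest first, each dividing the next): x, x(x + 3)^2.

Check: the last factor x(x + 3)^2 is the minimal polynomial, and the product x^2(x + 3)^2 is the characteristic polynomial.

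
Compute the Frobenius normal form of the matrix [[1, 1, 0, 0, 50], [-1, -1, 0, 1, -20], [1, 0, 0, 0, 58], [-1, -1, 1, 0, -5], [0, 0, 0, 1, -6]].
The invariant factors of A (the non-unit diagonal entries of the Smith normal form of xI - A over ℚ[x]) are (x + 3)^2(x^3 - 3x - 4), each dividing the next. The characteristic polynomial is their product, (x + 3)^2(x^3 - 3x - 4).

The rational canonical form is the block-diagonal matrix of companion matrices C(f_i):
R = [[0, 0, 0, 0, 36], [1, 0, 0, 0, 51], [0, 1, 0, 0, 22], [0, 0, 1, 0, -6], [0, 0, 0, 1, -6]].

Note the characteristic polynomial does not split into linear factors over ℚ, so A has no Jordan form over ℚ; the rational canonical form exists over any field.

R = [[0, 0, 0, 0, 36], [1, 0, 0, 0, 51], [0, 1, 0, 0, 22], [0, 0, 1, 0, -6], [0, 0, 0, 1, -6]]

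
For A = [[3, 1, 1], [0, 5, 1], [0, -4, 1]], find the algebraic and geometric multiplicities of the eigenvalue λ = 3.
The characteristic polynomial is (x - 3)^3, so the factor x - 3 appears with exponent 3: the algebraic multiplicity is 3.

rank(A - 3I) = 2, so the eigenspace has dimension 3 - 2 = 1: the geometric multiplicity is 1.

Since 1 < 3, A is not diagonalizable.

algebraic multiplicity 3, geometric multiplicity 1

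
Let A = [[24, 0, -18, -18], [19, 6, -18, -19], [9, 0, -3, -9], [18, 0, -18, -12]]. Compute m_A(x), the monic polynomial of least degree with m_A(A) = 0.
The characteristic polynomial factors as (x - 6)^3(x + 3). The minimal polynomial is ∏(x - λ)^{k_λ} where k_λ is the size of the largest Jordan block at λ.

For λ = -3: rank(A + 3I) = 3, and the largest Jordan block has size 1 (the smallest k with rank((A + 3I)^k) = rank((A + 3I)^(k+1))).
For λ = 6: rank(A - 6I) = 2, and the largest Jordan block has size 2 (the smallest k with rank((A - 6I)^k) = rank((A - 6I)^(k+1))).

So m_A(x) = (x - 6)^2(x + 3).

m_A(x) = (x - 6)^2(x + 3)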